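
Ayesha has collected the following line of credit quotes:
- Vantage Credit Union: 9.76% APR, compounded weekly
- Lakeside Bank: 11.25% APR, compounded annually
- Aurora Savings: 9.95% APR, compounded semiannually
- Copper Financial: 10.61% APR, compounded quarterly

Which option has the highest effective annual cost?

Lakeside Bank

Vantage Credit Union: (1 + 0.0976/52)^52 − 1 = 10.242%
Lakeside Bank: compounded annually, EAR = 11.250%
Aurora Savings: (1 + 0.0995/2)^2 − 1 = 10.198%
Copper Financial: (1 + 0.1061/4)^4 − 1 = 11.040%
The highest effective annual rate is Lakeside Bank at 11.250%.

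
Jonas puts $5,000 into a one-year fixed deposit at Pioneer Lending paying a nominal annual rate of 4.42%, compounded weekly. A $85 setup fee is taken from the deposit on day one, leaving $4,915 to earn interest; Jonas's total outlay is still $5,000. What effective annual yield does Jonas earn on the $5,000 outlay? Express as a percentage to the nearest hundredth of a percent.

2.74%

Value after one year: 4,915 × (1 + 0.0442/52)^52 = 4,915 × 1.045172 = $5,137.02.
Effective yield on the $5,000 outlay: 5,137.02 / 5,000 − 1 = 0.027404 = 2.74%.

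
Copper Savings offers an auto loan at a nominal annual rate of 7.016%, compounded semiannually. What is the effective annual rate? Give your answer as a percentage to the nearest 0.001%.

7.139%

EAR = (1 + 0.07016/2)^2 − 1.
= (1 + 0.035080)^2 − 1 = 1.071391 − 1 = 7.139%.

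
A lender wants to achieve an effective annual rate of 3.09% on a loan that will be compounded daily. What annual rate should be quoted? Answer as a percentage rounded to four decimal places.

3.0433%

(1 + r/365)^365 − 1 = 0.0309, so 1 + r/365 = 1.0309^(1/365).
r/365 = 0.000083, so r = 0.030433 = 3.0433%.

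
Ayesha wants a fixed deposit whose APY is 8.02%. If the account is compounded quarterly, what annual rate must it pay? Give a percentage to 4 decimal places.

(1 + r/4)^4 − 1 = 0.0802, so 1 + r/4 = 1.0802^(1/4).
r/4 = 0.019474, so r = 0.077895 = 7.7895%.

7.7895%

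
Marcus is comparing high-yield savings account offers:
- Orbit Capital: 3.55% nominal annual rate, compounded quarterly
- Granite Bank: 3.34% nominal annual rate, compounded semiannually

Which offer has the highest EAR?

Orbit Capital: (1 + 0.0355/4)^4 − 1 = 3.598%
Granite Bank: (1 + 0.0334/2)^2 − 1 = 3.368%
The highest effective annual rate is Orbit Capital at 3.598%.

Orbit Capital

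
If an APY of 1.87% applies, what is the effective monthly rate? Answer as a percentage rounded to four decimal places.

0.1545%

The per-month rate i satisfies (1 + i)^12 = 1 + 0.0187.
i = 1.0187^(1/12) − 1 = 0.0015451 = 0.1545%.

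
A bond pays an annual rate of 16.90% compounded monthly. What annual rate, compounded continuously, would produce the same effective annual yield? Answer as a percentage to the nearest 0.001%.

16.782%

EAR = (1 + 0.1690/12)^12 − 1 = 0.182725.
Equivalent continuous rate: r = ln(1 + 0.182725) = 0.167821 = 16.782%.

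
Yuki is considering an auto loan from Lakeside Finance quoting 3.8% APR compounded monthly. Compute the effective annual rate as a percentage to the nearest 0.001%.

EAR = (1 + 0.038/12)^12 − 1.
= (1 + 0.003167)^12 − 1 = 1.038669 − 1 = 3.867%.

3.867%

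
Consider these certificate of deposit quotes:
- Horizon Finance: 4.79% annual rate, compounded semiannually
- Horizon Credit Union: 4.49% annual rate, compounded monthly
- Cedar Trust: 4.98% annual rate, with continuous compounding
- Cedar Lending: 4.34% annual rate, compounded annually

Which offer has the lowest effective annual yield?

Horizon Finance: (1 + 0.0479/2)^2 − 1 = 4.847%
Horizon Credit Union: (1 + 0.0449/12)^12 − 1 = 4.584%
Cedar Trust: e^0.0498 − 1 = 5.106%
Cedar Lending: compounded annually, EAR = 4.340%
The lowest effective annual rate is Cedar Lending at 4.340%.

Cedar Lending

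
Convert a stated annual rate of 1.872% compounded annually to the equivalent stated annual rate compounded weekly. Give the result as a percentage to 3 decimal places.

1.855%

Compounded annually, EAR = nominal = 0.018720.
Solve (1 + r/52)^52 = 1.018720: r/52 = 1.018720^(1/52) − 1 = 0.000357, so r = 0.018550 = 1.855%.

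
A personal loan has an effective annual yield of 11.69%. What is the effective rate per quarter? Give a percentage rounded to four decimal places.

2.8025%

The per-quarter rate i satisfies (1 + i)^4 = 1 + 0.1169.
i = 1.1169^(1/4) − 1 = 0.0280248 = 2.8025%.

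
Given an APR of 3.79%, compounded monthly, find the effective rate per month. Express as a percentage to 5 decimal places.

With a nominal annual rate compounded monthly, the periodic rate is the nominal rate divided by 12.
i = 0.0379 / 12 = 0.0031583 = 0.31583%.

0.31583%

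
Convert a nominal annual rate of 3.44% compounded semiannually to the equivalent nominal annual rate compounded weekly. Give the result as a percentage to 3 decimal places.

EAR = (1 + 0.0344/2)^2 − 1 = 0.034696.
Solve (1 + r/52)^52 = 1.034696: r/52 = 1.034696^(1/52) − 1 = 0.000656, so r = 0.034119 = 3.412%.

3.412%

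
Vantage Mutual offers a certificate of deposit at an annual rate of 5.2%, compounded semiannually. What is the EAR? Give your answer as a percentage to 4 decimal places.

5.2676%

EAR = (1 + 0.052/2)^2 − 1.
= (1 + 0.026000)^2 − 1 = 1.052676 − 1 = 5.2676%.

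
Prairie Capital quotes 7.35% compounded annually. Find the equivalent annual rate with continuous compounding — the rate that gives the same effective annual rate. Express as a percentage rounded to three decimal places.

7.092%

Compounded annually, EAR = nominal = 0.073500.
Equivalent continuous rate: r = ln(1 + 0.073500) = 0.070924 = 7.092%.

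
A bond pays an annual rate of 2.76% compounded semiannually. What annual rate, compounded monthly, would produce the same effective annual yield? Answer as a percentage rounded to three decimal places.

EAR = (1 + 0.0276/2)^2 − 1 = 0.027790.
Solve (1 + r/12)^12 = 1.027790: r/12 = 1.027790^(1/12) − 1 = 0.002287, so r = 0.027443 = 2.744%.

2.744%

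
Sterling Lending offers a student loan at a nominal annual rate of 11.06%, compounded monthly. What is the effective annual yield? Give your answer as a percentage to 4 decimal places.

EAR = (1 + 0.1106/12)^12 − 1.
= (1 + 0.009217)^12 − 1 = 1.116382 − 1 = 11.6382%.

11.6382%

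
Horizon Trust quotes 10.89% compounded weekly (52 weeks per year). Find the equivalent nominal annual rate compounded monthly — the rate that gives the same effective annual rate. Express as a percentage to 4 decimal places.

10.9281%

EAR = (1 + 0.1089/52)^52 − 1 = 0.114924.
Solve (1 + r/12)^12 = 1.114924: r/12 = 1.114924^(1/12) − 1 = 0.009107, so r = 0.109281 = 10.9281%.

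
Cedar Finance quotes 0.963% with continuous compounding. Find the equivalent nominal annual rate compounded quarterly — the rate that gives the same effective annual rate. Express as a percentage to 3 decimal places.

0.964%

EAR under continuous compounding: e^0.00963 − 1 = 0.009677.
Solve (1 + r/4)^4 = 1.009677: r/4 = 1.009677^(1/4) − 1 = 0.002410, so r = 0.009642 = 0.964%.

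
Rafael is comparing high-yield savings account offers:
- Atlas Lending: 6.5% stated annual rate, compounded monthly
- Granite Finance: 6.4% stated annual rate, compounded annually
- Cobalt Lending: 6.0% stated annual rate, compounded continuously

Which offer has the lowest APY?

Atlas Lending: (1 + 0.065/12)^12 − 1 = 6.697%
Granite Finance: compounded annually, EAR = 6.400%
Cobalt Lending: e^0.060 − 1 = 6.184%
The lowest effective annual rate is Cobalt Lending at 6.184%.

Cobalt Lending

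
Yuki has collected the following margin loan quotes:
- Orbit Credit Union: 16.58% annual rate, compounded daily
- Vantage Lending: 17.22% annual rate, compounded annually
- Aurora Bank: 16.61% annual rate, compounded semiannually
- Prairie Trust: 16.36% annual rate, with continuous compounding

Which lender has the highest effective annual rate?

Orbit Credit Union: (1 + 0.1658/365)^365 − 1 = 18.029%
Vantage Lending: compounded annually, EAR = 17.220%
Aurora Bank: (1 + 0.1661/2)^2 − 1 = 17.300%
Prairie Trust: e^0.1636 − 1 = 17.774%
The highest effective annual rate is Orbit Credit Union at 18.029%.

Orbit Credit Union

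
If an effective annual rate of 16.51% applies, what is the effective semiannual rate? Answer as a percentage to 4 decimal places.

7.9398%

The per-half-year rate i satisfies (1 + i)^2 = 1 + 0.1651.
i = 1.1651^(1/2) − 1 = 0.0793980 = 7.9398%.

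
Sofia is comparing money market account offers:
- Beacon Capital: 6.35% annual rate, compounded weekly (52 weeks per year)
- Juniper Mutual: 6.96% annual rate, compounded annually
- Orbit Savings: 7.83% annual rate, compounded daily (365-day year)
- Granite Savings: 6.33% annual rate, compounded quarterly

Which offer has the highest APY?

Orbit Savings

Beacon Capital: (1 + 0.0635/52)^52 − 1 = 6.552%
Juniper Mutual: compounded annually, EAR = 6.960%
Orbit Savings: (1 + 0.0783/365)^365 − 1 = 8.144%
Granite Savings: (1 + 0.0633/4)^4 − 1 = 6.482%
The highest effective annual rate is Orbit Savings at 8.144%.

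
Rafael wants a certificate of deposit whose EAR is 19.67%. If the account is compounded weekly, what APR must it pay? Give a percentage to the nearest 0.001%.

17.988%

(1 + r/52)^52 − 1 = 0.1967, so 1 + r/52 = 1.1967^(1/52).
r/52 = 0.003459, so r = 0.179878 = 17.988%.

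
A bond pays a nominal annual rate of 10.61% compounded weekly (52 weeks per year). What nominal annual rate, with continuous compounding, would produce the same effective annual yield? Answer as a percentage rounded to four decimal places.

10.5992%

EAR = (1 + 0.1061/52)^52 − 1 = 0.111813.
Equivalent continuous rate: r = ln(1 + 0.111813) = 0.105992 = 10.5992%.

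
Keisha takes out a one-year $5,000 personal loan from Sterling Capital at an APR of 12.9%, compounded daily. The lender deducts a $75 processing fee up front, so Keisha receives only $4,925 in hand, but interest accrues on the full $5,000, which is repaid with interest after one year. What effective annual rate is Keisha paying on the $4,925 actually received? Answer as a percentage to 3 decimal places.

Amount owed after one year: 5,000 × (1 + 0.129/365)^365 = 5,000 × 1.137664 = $5,688.32.
Effective rate on net proceeds: 5,688.32 / 4,925 − 1 = 0.154989 = 15.499%.

15.499%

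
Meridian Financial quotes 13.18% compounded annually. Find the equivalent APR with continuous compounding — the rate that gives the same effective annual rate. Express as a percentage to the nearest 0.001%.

12.381%

Compounded annually, EAR = nominal = 0.131800.
Equivalent continuous rate: r = ln(1 + 0.131800) = 0.123809 = 12.381%.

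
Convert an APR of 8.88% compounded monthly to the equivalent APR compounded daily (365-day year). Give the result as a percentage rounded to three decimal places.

EAR = (1 + 0.0888/12)^12 − 1 = 0.092505.
Solve (1 + r/365)^365 = 1.092505: r/365 = 1.092505^(1/365) − 1 = 0.000242, so r = 0.088484 = 8.848%.

8.848%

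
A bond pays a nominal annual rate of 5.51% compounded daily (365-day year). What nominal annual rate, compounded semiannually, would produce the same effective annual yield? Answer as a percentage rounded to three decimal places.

5.586%

EAR = (1 + 0.0551/365)^365 − 1 = 0.056642.
Solve (1 + r/2)^2 = 1.056642: r/2 = 1.056642^(1/2) − 1 = 0.027931, so r = 0.055862 = 5.586%.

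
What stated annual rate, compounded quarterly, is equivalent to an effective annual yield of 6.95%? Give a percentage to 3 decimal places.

(1 + r/4)^4 − 1 = 0.0695, so 1 + r/4 = 1.0695^(1/4).
r/4 = 0.016940, so r = 0.067759 = 6.776%.

6.776%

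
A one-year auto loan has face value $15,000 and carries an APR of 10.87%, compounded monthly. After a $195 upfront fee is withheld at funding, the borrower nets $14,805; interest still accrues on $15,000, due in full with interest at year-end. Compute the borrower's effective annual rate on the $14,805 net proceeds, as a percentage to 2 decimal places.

12.90%

Amount owed after one year: 15,000 × (1 + 0.1087/12)^12 = 15,000 × 1.114282 = $16,714.24.
Effective rate on net proceeds: 16,714.24 / 14,805 − 1 = 0.128959 = 12.90%.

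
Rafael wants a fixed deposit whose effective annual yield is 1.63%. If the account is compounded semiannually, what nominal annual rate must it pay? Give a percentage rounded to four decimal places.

(1 + r/2)^2 − 1 = 0.0163, so 1 + r/2 = 1.0163^(1/2).
r/2 = 0.008117, so r = 0.016234 = 1.6234%.

1.6234%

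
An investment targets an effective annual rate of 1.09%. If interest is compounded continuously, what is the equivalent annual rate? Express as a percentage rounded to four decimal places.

1.0841%

Continuous: nominal r satisfies e^r − 1 = 0.0109.
r = ln(1 + 0.0109) = ln(1.0109) = 0.010841 = 1.0841%.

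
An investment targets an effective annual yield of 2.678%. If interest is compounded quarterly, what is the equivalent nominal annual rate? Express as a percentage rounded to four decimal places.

(1 + r/4)^4 − 1 = 0.02678, so 1 + r/4 = 1.02678^(1/4).
r/4 = 0.006629, so r = 0.026515 = 2.6515%.

2.6515%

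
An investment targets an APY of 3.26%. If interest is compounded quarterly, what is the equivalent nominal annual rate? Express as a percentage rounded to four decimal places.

(1 + r/4)^4 − 1 = 0.0326, so 1 + r/4 = 1.0326^(1/4).
r/4 = 0.008052, so r = 0.032209 = 3.2209%.

3.2209%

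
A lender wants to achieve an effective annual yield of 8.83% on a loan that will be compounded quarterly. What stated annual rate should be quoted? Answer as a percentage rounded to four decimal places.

8.5518%

(1 + r/4)^4 − 1 = 0.0883, so 1 + r/4 = 1.0883^(1/4).
r/4 = 0.021380, so r = 0.085518 = 8.5518%.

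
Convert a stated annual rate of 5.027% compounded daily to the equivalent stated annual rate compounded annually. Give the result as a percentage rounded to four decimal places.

5.1551%

EAR = (1 + 0.05027/365)^365 − 1 = 0.051551.
Compounded annually, the equivalent nominal rate is the EAR itself: 5.1551%.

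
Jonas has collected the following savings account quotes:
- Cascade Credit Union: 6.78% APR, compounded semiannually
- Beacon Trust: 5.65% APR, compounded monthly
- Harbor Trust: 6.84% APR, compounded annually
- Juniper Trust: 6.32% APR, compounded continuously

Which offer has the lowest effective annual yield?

Beacon Trust

Cascade Credit Union: (1 + 0.0678/2)^2 − 1 = 6.895%
Beacon Trust: (1 + 0.0565/12)^12 − 1 = 5.799%
Harbor Trust: compounded annually, EAR = 6.840%
Juniper Trust: e^0.0632 − 1 = 6.524%
The lowest effective annual rate is Beacon Trust at 5.799%.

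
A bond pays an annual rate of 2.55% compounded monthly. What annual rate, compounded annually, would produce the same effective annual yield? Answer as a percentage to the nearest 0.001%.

2.580%

EAR = (1 + 0.0255/12)^12 − 1 = 0.025800.
Compounded annually, the equivalent nominal rate is the EAR itself: 2.580%.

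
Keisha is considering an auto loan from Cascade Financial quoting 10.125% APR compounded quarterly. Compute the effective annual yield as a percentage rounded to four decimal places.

EAR = (1 + 0.10125/4)^4 − 1.
= 1.105160 − 1 = 10.5160%.

10.5160%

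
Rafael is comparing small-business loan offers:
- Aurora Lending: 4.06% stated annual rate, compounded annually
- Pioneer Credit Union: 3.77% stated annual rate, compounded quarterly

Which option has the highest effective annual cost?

Aurora Lending: compounded annually, EAR = 4.060%
Pioneer Credit Union: (1 + 0.0377/4)^4 − 1 = 3.824%
The highest effective annual rate is Aurora Lending at 4.060%.

Aurora Lending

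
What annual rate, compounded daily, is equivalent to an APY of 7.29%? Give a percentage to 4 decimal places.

(1 + r/365)^365 − 1 = 0.0729, so 1 + r/365 = 1.0729^(1/365).
r/365 = 0.000193, so r = 0.070372 = 7.0372%.

7.0372%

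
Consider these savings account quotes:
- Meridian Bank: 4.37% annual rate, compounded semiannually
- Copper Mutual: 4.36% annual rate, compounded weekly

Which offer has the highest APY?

Copper Mutual

Meridian Bank: (1 + 0.0437/2)^2 − 1 = 4.418%
Copper Mutual: (1 + 0.0436/52)^52 − 1 = 4.455%
The highest effective annual rate is Copper Mutual at 4.455%.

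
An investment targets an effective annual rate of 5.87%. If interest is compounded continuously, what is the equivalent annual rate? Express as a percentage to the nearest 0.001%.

5.704%

Continuous: nominal r satisfies e^r − 1 = 0.0587.
r = ln(1 + 0.0587) = ln(1.0587) = 0.057042 = 5.704%.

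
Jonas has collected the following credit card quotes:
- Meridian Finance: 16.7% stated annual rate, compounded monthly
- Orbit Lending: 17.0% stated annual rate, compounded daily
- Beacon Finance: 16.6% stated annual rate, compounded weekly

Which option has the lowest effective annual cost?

Meridian Finance: (1 + 0.167/12)^12 − 1 = 18.039%
Orbit Lending: (1 + 0.170/365)^365 − 1 = 18.526%
Beacon Finance: (1 + 0.166/52)^52 − 1 = 18.026%
The lowest effective annual rate is Beacon Finance at 18.026%.

Beacon Finance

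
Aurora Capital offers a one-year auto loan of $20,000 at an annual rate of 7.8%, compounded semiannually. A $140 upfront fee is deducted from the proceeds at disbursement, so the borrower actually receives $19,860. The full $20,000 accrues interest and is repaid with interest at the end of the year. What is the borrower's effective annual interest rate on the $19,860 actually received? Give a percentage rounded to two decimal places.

Amount owed after one year: 20,000 × (1 + 0.078/2)^2 = 20,000 × 1.079521 = $21,590.42.
Effective rate on net proceeds: 21,590.42 / 19,860 − 1 = 0.087131 = 8.71%.

8.71%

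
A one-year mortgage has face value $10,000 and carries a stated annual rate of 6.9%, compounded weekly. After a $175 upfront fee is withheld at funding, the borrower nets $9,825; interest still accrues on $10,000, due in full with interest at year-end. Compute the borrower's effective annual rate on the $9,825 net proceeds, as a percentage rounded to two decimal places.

Amount owed after one year: 10,000 × (1 + 0.069/52)^52 = 10,000 × 1.071387 = $10,713.87.
Effective rate on net proceeds: 10,713.87 / 9,825 − 1 = 0.090470 = 9.05%.

9.05%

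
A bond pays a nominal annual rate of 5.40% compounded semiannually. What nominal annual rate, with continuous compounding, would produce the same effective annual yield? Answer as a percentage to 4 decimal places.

5.3284%

EAR = (1 + 0.0540/2)^2 − 1 = 0.054729.
Equivalent continuous rate: r = ln(1 + 0.054729) = 0.053284 = 5.3284%.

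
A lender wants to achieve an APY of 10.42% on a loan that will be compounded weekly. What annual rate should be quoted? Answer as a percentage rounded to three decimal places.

9.922%

(1 + r/52)^52 − 1 = 0.1042, so 1 + r/52 = 1.1042^(1/52).
r/52 = 0.001908, so r = 0.099216 = 9.922%.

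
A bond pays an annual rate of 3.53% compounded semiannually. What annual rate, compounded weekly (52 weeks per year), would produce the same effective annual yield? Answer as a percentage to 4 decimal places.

3.5004%

EAR = (1 + 0.0353/2)^2 − 1 = 0.035612.
Solve (1 + r/52)^52 = 1.035612: r/52 = 1.035612^(1/52) − 1 = 0.000673, so r = 0.035004 = 3.5004%.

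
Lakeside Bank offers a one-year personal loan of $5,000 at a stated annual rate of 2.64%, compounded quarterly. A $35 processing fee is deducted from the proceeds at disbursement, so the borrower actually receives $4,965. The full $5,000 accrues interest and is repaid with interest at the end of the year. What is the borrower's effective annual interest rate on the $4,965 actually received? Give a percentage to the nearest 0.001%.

3.390%

Amount owed after one year: 5,000 × (1 + 0.0264/4)^4 = 5,000 × 1.026663 = $5,133.31.
Effective rate on net proceeds: 5,133.31 / 4,965 − 1 = 0.033900 = 3.390%.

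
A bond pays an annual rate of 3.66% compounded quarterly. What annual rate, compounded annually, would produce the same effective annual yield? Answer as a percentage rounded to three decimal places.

EAR = (1 + 0.0366/4)^4 − 1 = 0.037105.
Compounded annually, the equivalent nominal rate is the EAR itself: 3.711%.

3.711%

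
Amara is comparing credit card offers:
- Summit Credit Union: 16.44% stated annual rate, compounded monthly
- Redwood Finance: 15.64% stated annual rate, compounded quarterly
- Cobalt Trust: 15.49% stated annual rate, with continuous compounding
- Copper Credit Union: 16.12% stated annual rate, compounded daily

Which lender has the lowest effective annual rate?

Redwood Finance

Summit Credit Union: (1 + 0.1644/12)^12 − 1 = 17.737%
Redwood Finance: (1 + 0.1564/4)^4 − 1 = 16.581%
Cobalt Trust: e^0.1549 − 1 = 16.754%
Copper Credit Union: (1 + 0.1612/365)^365 − 1 = 17.488%
The lowest effective annual rate is Redwood Finance at 16.581%.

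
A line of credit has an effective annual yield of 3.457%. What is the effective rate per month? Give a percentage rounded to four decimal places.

0.2836%

The per-month rate i satisfies (1 + i)^12 = 1 + 0.03457.
i = 1.03457^(1/12) − 1 = 0.0028362 = 0.2836%.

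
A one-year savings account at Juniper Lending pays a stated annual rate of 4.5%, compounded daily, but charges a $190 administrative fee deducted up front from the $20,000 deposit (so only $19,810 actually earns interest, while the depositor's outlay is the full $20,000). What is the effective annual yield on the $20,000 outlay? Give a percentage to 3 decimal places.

Value after one year: 19,810 × (1 + 0.045/365)^365 = 19,810 × 1.046025 = $20,721.75.
Effective yield on the $20,000 outlay: 20,721.75 / 20,000 − 1 = 0.036088 = 3.609%.

3.609%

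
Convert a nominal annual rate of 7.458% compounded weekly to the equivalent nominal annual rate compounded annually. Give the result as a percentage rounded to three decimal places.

7.737%

EAR = (1 + 0.07458/52)^52 − 1 = 0.077374.
Compounded annually, the equivalent nominal rate is the EAR itself: 7.737%.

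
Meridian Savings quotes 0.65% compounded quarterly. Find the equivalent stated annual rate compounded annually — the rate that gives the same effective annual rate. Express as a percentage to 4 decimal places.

EAR = (1 + 0.0065/4)^4 − 1 = 0.006516.
Compounded annually, the equivalent nominal rate is the EAR itself: 0.6516%.

0.6516%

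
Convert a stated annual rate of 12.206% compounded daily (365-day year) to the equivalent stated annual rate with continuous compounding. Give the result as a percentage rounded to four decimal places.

EAR = (1 + 0.12206/365)^365 − 1 = 0.129799.
Equivalent continuous rate: r = ln(1 + 0.129799) = 0.122040 = 12.2040%.

12.2040%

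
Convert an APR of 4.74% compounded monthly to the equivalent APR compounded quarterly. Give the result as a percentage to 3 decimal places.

4.759%

EAR = (1 + 0.0474/12)^12 − 1 = 0.048443.
Solve (1 + r/4)^4 = 1.048443: r/4 = 1.048443^(1/4) − 1 = 0.011897, so r = 0.047587 = 4.759%.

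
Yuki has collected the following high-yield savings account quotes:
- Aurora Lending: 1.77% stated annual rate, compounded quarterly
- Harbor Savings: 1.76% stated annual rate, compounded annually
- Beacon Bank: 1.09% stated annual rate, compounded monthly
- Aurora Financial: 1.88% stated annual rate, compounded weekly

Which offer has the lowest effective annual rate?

Aurora Lending: (1 + 0.0177/4)^4 − 1 = 1.782%
Harbor Savings: compounded annually, EAR = 1.760%
Beacon Bank: (1 + 0.0109/12)^12 − 1 = 1.095%
Aurora Financial: (1 + 0.0188/52)^52 − 1 = 1.897%
The lowest effective annual rate is Beacon Bank at 1.095%.

Beacon Bank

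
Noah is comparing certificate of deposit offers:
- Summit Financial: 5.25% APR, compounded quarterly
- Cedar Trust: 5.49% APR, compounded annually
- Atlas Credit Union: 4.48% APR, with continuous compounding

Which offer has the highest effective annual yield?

Summit Financial: (1 + 0.0525/4)^4 − 1 = 5.354%
Cedar Trust: compounded annually, EAR = 5.490%
Atlas Credit Union: e^0.0448 − 1 = 4.582%
The highest effective annual rate is Cedar Trust at 5.490%.

Cedar Trust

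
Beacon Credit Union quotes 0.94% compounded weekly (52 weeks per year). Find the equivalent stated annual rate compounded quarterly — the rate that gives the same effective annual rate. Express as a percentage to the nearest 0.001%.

EAR = (1 + 0.0094/52)^52 − 1 = 0.009443.
Solve (1 + r/4)^4 = 1.009443: r/4 = 1.009443^(1/4) − 1 = 0.002353, so r = 0.009410 = 0.941%.

0.941%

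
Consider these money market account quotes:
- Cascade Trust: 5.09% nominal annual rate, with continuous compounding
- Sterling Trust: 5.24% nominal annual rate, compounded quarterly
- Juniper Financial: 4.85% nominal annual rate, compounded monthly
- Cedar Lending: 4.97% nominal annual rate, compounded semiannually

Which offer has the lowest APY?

Cascade Trust: e^0.0509 − 1 = 5.222%
Sterling Trust: (1 + 0.0524/4)^4 − 1 = 5.344%
Juniper Financial: (1 + 0.0485/12)^12 − 1 = 4.959%
Cedar Lending: (1 + 0.0497/2)^2 − 1 = 5.032%
The lowest effective annual rate is Juniper Financial at 4.959%.

Juniper Financial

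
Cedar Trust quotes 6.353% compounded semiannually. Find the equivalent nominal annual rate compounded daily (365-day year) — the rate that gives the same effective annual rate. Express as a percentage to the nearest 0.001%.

EAR = (1 + 0.06353/2)^2 − 1 = 0.064539.
Solve (1 + r/365)^365 = 1.064539: r/365 = 1.064539^(1/365) − 1 = 0.000171, so r = 0.062547 = 6.255%.

6.255%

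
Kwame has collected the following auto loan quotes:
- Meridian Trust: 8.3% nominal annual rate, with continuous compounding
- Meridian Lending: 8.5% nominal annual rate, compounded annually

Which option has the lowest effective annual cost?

Meridian Lending

Meridian Trust: e^0.083 − 1 = 8.654%
Meridian Lending: compounded annually, EAR = 8.500%
The lowest effective annual rate is Meridian Lending at 8.500%.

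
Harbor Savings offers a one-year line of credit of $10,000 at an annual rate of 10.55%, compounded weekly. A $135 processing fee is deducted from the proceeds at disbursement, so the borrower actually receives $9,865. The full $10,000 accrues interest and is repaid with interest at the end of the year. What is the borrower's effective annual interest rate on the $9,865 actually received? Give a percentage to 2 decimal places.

Amount owed after one year: 10,000 × (1 + 0.1055/52)^52 = 10,000 × 1.111147 = $11,111.47.
Effective rate on net proceeds: 11,111.47 / 9,865 − 1 = 0.126353 = 12.64%.

12.64%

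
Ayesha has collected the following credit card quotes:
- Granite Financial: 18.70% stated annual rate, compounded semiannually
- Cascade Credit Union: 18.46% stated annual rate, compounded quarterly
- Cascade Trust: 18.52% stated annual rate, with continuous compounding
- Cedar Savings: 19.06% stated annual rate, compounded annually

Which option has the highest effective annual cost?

Granite Financial: (1 + 0.1870/2)^2 − 1 = 19.574%
Cascade Credit Union: (1 + 0.1846/4)^4 − 1 = 19.778%
Cascade Trust: e^0.1852 − 1 = 20.346%
Cedar Savings: compounded annually, EAR = 19.060%
The highest effective annual rate is Cascade Trust at 20.346%.

Cascade Trust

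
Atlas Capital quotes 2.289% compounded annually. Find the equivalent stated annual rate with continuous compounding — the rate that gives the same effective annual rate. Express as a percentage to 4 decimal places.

Compounded annually, EAR = nominal = 0.022890.
Equivalent continuous rate: r = ln(1 + 0.022890) = 0.022632 = 2.2632%.

2.2632%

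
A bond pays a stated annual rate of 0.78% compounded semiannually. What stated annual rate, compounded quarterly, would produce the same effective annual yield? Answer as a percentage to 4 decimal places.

EAR = (1 + 0.0078/2)^2 − 1 = 0.007815.
Solve (1 + r/4)^4 = 1.007815: r/4 = 1.007815^(1/4) − 1 = 0.001948, so r = 0.007792 = 0.7792%.

0.7792%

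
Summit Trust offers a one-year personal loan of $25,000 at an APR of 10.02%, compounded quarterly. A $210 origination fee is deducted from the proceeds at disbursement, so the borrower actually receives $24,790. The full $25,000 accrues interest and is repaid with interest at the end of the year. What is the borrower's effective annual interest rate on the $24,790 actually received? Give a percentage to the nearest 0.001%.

Amount owed after one year: 25,000 × (1 + 0.1002/4)^4 = 25,000 × 1.104028 = $27,600.71.
Effective rate on net proceeds: 27,600.71 / 24,790 − 1 = 0.113381 = 11.338%.

11.338%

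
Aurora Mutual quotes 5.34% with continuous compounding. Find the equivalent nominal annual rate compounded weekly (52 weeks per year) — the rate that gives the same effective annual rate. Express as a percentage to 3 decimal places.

EAR under continuous compounding: e^0.0534 − 1 = 0.054852.
Solve (1 + r/52)^52 = 1.054852: r/52 = 1.054852^(1/52) − 1 = 0.001027, so r = 0.053427 = 5.343%.

5.343%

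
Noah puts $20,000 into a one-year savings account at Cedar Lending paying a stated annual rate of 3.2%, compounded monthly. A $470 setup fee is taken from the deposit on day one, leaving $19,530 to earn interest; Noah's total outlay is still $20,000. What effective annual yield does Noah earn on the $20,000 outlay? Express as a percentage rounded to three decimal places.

Value after one year: 19,530 × (1 + 0.032/12)^12 = 19,530 × 1.032474 = $20,164.21.
Effective yield on the $20,000 outlay: 20,164.21 / 20,000 − 1 = 0.008210 = 0.821%.

0.821%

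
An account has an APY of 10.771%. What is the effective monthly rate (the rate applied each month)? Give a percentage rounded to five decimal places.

0.85610%

The per-month rate i satisfies (1 + i)^12 = 1 + 0.10771.
i = 1.10771^(1/12) − 1 = 0.0085610 = 0.85610%.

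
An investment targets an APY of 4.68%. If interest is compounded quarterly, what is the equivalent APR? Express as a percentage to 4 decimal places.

4.6000%

(1 + r/4)^4 − 1 = 0.0468, so 1 + r/4 = 1.0468^(1/4).
r/4 = 0.011500, so r = 0.046000 = 4.6000%.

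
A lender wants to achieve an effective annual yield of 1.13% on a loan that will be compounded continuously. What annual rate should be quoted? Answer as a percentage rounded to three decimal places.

Continuous: nominal r satisfies e^r − 1 = 0.0113.
r = ln(1 + 0.0113) = ln(1.0113) = 0.011237 = 1.124%.

1.124%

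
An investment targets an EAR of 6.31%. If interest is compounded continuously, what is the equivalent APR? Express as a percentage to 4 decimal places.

6.1189%

Continuous: nominal r satisfies e^r − 1 = 0.0631.
r = ln(1 + 0.0631) = ln(1.0631) = 0.061189 = 6.1189%.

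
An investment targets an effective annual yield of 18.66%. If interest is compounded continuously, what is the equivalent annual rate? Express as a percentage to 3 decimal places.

17.109%

Continuous: nominal r satisfies e^r − 1 = 0.1866.
r = ln(1 + 0.1866) = ln(1.1866) = 0.171092 = 17.109%.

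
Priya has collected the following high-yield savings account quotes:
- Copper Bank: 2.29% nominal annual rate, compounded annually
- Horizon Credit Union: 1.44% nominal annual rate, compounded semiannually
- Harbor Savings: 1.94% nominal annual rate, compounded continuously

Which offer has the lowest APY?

Copper Bank: compounded annually, EAR = 2.290%
Horizon Credit Union: (1 + 0.0144/2)^2 − 1 = 1.445%
Harbor Savings: e^0.0194 − 1 = 1.959%
The lowest effective annual rate is Horizon Credit Union at 1.445%.

Horizon Credit Union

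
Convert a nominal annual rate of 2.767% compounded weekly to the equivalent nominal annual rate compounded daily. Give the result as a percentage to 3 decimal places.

2.766%

EAR = (1 + 0.02767/52)^52 − 1 = 0.028049.
Solve (1 + r/365)^365 = 1.028049: r/365 = 1.028049^(1/365) − 1 = 0.000076, so r = 0.027664 = 2.766%.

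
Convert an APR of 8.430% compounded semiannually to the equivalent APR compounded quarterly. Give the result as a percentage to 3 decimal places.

EAR = (1 + 0.08430/2)^2 − 1 = 0.086077.
Solve (1 + r/4)^4 = 1.086077: r/4 = 1.086077^(1/4) − 1 = 0.020857, so r = 0.083430 = 8.343%.

8.343%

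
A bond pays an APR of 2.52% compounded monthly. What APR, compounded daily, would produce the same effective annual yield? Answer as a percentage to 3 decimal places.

EAR = (1 + 0.0252/12)^12 − 1 = 0.025493.
Solve (1 + r/365)^365 = 1.025493: r/365 = 1.025493^(1/365) − 1 = 0.000069, so r = 0.025174 = 2.517%.

2.517%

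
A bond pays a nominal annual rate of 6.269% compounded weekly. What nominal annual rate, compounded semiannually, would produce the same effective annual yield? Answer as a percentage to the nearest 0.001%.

6.364%

EAR = (1 + 0.06269/52)^52 − 1 = 0.064657.
Solve (1 + r/2)^2 = 1.064657: r/2 = 1.064657^(1/2) − 1 = 0.031822, so r = 0.063644 = 6.364%.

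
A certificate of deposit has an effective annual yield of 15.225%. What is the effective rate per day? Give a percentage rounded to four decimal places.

The per-day rate i satisfies (1 + i)^365 = 1 + 0.15225.
i = 1.15225^(1/365) − 1 = 0.0003883 = 0.0388%.

0.0388%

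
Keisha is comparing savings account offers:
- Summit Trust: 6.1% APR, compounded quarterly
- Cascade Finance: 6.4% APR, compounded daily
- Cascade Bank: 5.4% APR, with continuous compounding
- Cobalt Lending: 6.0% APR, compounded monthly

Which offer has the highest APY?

Summit Trust: (1 + 0.061/4)^4 − 1 = 6.241%
Cascade Finance: (1 + 0.064/365)^365 − 1 = 6.609%
Cascade Bank: e^0.054 − 1 = 5.548%
Cobalt Lending: (1 + 0.060/12)^12 − 1 = 6.168%
The highest effective annual rate is Cascade Finance at 6.609%.

Cascade Finance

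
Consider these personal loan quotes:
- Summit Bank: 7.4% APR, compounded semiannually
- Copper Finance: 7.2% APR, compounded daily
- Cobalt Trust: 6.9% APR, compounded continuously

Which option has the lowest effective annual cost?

Cobalt Trust

Summit Bank: (1 + 0.074/2)^2 − 1 = 7.537%
Copper Finance: (1 + 0.072/365)^365 − 1 = 7.465%
Cobalt Trust: e^0.069 − 1 = 7.144%
The lowest effective annual rate is Cobalt Trust at 7.144%.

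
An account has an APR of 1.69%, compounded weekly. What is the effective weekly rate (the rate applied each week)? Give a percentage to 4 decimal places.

0.0325%

With a nominal annual rate compounded weekly, the periodic rate is the nominal rate divided by 52.
i = 0.0169 / 52 = 0.0003250 = 0.0325%.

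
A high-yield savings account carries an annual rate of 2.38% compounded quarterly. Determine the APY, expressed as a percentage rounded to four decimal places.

2.4013%

EAR = (1 + 0.0238/4)^4 − 1.
= (1 + 0.005950)^4 − 1 = 1.024013 − 1 = 2.4013%.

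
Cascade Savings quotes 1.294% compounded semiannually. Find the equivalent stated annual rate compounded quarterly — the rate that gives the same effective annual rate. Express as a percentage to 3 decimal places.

1.292%

EAR = (1 + 0.01294/2)^2 − 1 = 0.012982.
Solve (1 + r/4)^4 = 1.012982: r/4 = 1.012982^(1/4) − 1 = 0.003230, so r = 0.012919 = 1.292%.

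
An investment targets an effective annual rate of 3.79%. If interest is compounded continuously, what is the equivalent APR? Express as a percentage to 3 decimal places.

Continuous: nominal r satisfies e^r − 1 = 0.0379.
r = ln(1 + 0.0379) = ln(1.0379) = 0.037199 = 3.720%.

3.720%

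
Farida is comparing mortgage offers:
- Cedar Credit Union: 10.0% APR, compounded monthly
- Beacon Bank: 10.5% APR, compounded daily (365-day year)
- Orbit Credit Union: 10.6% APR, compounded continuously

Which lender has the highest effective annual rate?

Cedar Credit Union: (1 + 0.100/12)^12 − 1 = 10.471%
Beacon Bank: (1 + 0.105/365)^365 − 1 = 11.069%
Orbit Credit Union: e^0.106 − 1 = 11.182%
The highest effective annual rate is Orbit Credit Union at 11.182%.

Orbit Credit Union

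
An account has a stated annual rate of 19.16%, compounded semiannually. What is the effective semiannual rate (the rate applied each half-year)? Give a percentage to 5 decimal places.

With a nominal annual rate compounded semiannually, the periodic rate is the nominal rate divided by 2.
i = 0.1916 / 2 = 0.0958000 = 9.58000%.

9.58000%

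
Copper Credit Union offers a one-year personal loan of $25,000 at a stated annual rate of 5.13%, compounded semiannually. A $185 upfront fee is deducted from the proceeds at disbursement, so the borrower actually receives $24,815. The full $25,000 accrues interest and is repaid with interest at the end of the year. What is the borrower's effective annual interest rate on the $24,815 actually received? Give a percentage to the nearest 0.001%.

5.980%

Amount owed after one year: 25,000 × (1 + 0.0513/2)^2 = 25,000 × 1.051958 = $26,298.95.
Effective rate on net proceeds: 26,298.95 / 24,815 − 1 = 0.059800 = 5.980%.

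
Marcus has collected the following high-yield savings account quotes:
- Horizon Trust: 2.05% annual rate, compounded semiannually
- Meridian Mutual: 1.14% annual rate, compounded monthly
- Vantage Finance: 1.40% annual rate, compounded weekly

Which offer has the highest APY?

Horizon Trust: (1 + 0.0205/2)^2 − 1 = 2.061%
Meridian Mutual: (1 + 0.0114/12)^12 − 1 = 1.146%
Vantage Finance: (1 + 0.0140/52)^52 − 1 = 1.410%
The highest effective annual rate is Horizon Trust at 2.061%.

Horizon Trust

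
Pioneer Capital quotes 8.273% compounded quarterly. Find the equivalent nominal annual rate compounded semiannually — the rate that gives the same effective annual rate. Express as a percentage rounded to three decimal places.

EAR = (1 + 0.08273/4)^4 − 1 = 0.085332.
Solve (1 + r/2)^2 = 1.085332: r/2 = 1.085332^(1/2) − 1 = 0.041793, so r = 0.083586 = 8.359%.

8.359%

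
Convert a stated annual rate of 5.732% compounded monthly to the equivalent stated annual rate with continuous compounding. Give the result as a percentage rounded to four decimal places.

5.7184%

EAR = (1 + 0.05732/12)^12 − 1 = 0.058850.
Equivalent continuous rate: r = ln(1 + 0.058850) = 0.057184 = 5.7184%.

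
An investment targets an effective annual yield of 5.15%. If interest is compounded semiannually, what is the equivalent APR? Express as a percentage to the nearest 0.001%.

5.085%

(1 + r/2)^2 − 1 = 0.0515, so 1 + r/2 = 1.0515^(1/2).
r/2 = 0.025427, so r = 0.050853 = 5.085%.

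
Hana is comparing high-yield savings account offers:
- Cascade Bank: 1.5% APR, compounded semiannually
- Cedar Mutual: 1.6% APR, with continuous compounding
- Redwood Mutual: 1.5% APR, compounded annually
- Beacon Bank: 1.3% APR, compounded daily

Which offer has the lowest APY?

Beacon Bank

Cascade Bank: (1 + 0.015/2)^2 − 1 = 1.506%
Cedar Mutual: e^0.016 − 1 = 1.613%
Redwood Mutual: compounded annually, EAR = 1.500%
Beacon Bank: (1 + 0.013/365)^365 − 1 = 1.308%
The lowest effective annual rate is Beacon Bank at 1.308%.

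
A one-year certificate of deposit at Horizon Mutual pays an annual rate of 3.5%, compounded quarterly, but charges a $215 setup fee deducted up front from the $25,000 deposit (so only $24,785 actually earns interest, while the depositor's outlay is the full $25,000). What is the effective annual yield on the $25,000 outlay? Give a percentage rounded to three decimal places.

Value after one year: 24,785 × (1 + 0.035/4)^4 = 24,785 × 1.035462 = $25,663.93.
Effective yield on the $25,000 outlay: 25,663.93 / 25,000 − 1 = 0.026557 = 2.656%.

2.656%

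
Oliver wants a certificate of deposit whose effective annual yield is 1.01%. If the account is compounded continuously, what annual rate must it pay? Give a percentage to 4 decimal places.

Continuous: nominal r satisfies e^r − 1 = 0.0101.
r = ln(1 + 0.0101) = ln(1.0101) = 0.010049 = 1.0049%.

1.0049%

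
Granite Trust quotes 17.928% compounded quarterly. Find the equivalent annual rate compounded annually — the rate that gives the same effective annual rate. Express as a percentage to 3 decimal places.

EAR = (1 + 0.17928/4)^4 − 1 = 0.191697.
Compounded annually, the equivalent nominal rate is the EAR itself: 19.170%.

19.170%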